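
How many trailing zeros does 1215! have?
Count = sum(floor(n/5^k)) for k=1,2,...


floor(1215/5) = 243
floor(1215/25) = 48
floor(1215/125) = 9
floor(1215/625) = 1
Total = 301

301 trailing zeros


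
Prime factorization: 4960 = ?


4960 / 2 = 2480
2480 / 2 = 1240
1240 / 2 = 620
620 / 2 = 310
310 / 2 = 155
155 / 5 = 31
31 / 31 = 1
4960 = 2^5 × 5 × 31


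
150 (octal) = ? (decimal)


150 (base 8) = 104 (decimal)
104 (decimal) = 104 (base 10)


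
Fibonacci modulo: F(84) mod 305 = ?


F(k) mod 305 for k=1..84:
1, 1, 2, 3, 5, 8, 13, 21, 34, 55, 89, 144, 233, 72, 0, 72, 72, 144, 216, 55, 271, 21, 292, 8, 300, 3, 303, 1, 304, 0, 304, 304, 303, 302, 300, 297, 292, 284, 271, 250, 216, 161, 72, 233, 0, 233, 233, 161, 89, 250, 34, 284, 13, 297, 5, 302, 2, 304, 1, 0, 1, 1, 2, 3, 5, 8, 13, 21, 34, 55, 89, 144, 233, 72, 0, 72, 72, 144, 216, 55, 271, 21, 292, 8
F(84) mod 305 = 8


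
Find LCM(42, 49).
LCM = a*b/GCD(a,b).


GCD(42, 49) = 7
LCM = 42*49/7 = 2058/7 = 294

LCM = 294


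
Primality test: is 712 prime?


712 / 2 = 356 (exact division)
712 is NOT prime.

No, 712 is not prime


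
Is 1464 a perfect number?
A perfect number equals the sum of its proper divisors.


Proper divisors of 1464: 1, 2, 3, 4, 6, 8, 12, 24, 61, 122, 183, 244, 366, 488, 732
Sum = 1 + 2 + 3 + 4 + 6 + 8 + 12 + 24 + 61 + 122 + 183 + 244 + 366 + 488 + 732 = 2256

No, 1464 is not perfect (2256 ≠ 1464)


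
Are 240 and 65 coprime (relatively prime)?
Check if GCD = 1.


Euclidean algorithm:
240 = 3 * 65 + 45
65 = 1 * 45 + 20
45 = 2 * 20 + 5
20 = 4 * 5 + 0
GCD(240, 65) = 5

No, not coprime (GCD = 5)


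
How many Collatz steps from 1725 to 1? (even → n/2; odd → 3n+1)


1725 → 5176 → 2588 → 1294 → 647 → 1942 → 971 → 2914 → 1457 → 4372 → 2186 → 1093 → 3280 → 1640 → 820 → 410 → 205 → 616 → 308 → 154 → 77 → 232 → 116 → 58 → 29 → 88 → 44 → 22 → 11 → 34 → 17 → 52 → 26 → 13 → 40 → 20 → 10 → 5 → 16 → 8 → 4 → 2 → 1
Total steps = 42

42 steps


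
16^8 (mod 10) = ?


16^1 mod 10 = 6
16^2 mod 10 = 6
16^3 mod 10 = 6
16^4 mod 10 = 6
16^5 mod 10 = 6
16^6 mod 10 = 6
16^7 mod 10 = 6
16^8 mod 10 = 6


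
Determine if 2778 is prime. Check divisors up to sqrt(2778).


2778 / 2 = 1389 (exact division)
2778 is NOT prime.

No, 2778 is not prime


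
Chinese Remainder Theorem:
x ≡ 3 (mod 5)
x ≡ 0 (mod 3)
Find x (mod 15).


M = 5*3 = 15
M1 = M/5 = 3, M2 = M/3 = 5
M1^(-1) mod 5 = 2, M2^(-1) mod 3 = 2
x = 3*3*2 + 0*5*2 = 18
18 mod 15 = 3
Check: 3 mod 5 = 3 ✓, 3 mod 3 = 0 ✓

x ≡ 3 (mod 15)


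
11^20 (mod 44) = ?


11^1 mod 44 = 11
11^2 mod 44 = 33
11^3 mod 44 = 11
11^4 mod 44 = 33
11^5 mod 44 = 11
11^6 mod 44 = 33
11^7 mod 44 = 11
11^8 mod 44 = 33
11^9 mod 44 = 11
11^10 mod 44 = 33
11^11 mod 44 = 11
11^12 mod 44 = 33
11^13 mod 44 = 11
11^14 mod 44 = 33
11^15 mod 44 = 11
11^16 mod 44 = 33
11^17 mod 44 = 11
11^18 mod 44 = 33
11^19 mod 44 = 11
11^20 mod 44 = 33


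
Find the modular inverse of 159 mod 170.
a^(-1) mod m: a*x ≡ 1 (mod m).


Use the extended Euclidean algorithm on (170, 159); each row r = 170*s + 159*t:
r=170, s=1, t=0
r=159, s=0, t=1
q=1: r=11, s=1, t=-1   [170*(1) + 159*(-1) = 11]
q=14: r=5, s=-14, t=15   [170*(-14) + 159*(15) = 5]
q=2: r=1, s=29, t=-31   [170*(29) + 159*(-31) = 1]
q=5: r=0, s=-159, t=170   [170*(-159) + 159*(170) = 0]
GCD = 1 with t = -31, so 159*(-31) ≡ 1 (mod 170)
Inverse = -31 mod 170 = 139
Check: 159 * 139 = 22101 ≡ 1 (mod 170)

159^(-1) ≡ 139 (mod 170)


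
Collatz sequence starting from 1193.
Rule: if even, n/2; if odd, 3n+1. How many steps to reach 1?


1193 → 3580 → 1790 → 895 → 2686 → 1343 → 4030 → 2015 → 6046 → 3023 → 9070 → 4535 → 13606 → 6803 → 20410 → 10205 → 30616 → 15308 → 7654 → 3827 → 11482 → 5741 → 17224 → 8612 → 4306 → 2153 → 6460 → 3230 → 1615 → 4846 → 2423 → 7270 → 3635 → 10906 → 5453 → 16360 → 8180 → 4090 → 2045 → 6136 → 3068 → 1534 → 767 → 2302 → 1151 → 3454 → 1727 → 5182 → 2591 → 7774 → 3887 → 11662 → 5831 → 17494 → 8747 → 26242 → 13121 → 39364 → 19682 → 9841 → 29524 → 14762 → 7381 → 22144 → 11072 → 5536 → 2768 → 1384 → 692 → 346 → 173 → 520 → 260 → 130 → 65 → 196 → 98 → 49 → 148 → 74 → 37 → 112 → 56 → 28 → 14 → 7 → 22 → 11 → 34 → 17 → 52 → 26 → 13 → 40 → 20 → 10 → 5 → 16 → 8 → 4 → 2 → 1
Total steps = 101

101 steps


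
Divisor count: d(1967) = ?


1967 = 7^1 × 281^1
d(1967) = (1+1) × (1+1) = 4

4 divisors


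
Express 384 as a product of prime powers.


384 / 2 = 192
192 / 2 = 96
96 / 2 = 48
48 / 2 = 24
24 / 2 = 12
12 / 2 = 6
6 / 2 = 3
3 / 3 = 1
384 = 2^7 × 3


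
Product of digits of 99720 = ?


9 × 9 × 7 × 2 × 0 = 0


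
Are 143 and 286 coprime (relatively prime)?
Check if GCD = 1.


Euclidean algorithm:
286 = 2 * 143 + 0
GCD(143, 286) = 143

No, not coprime (GCD = 143)


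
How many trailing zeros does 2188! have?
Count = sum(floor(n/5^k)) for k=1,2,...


floor(2188/5) = 437
floor(2188/25) = 87
floor(2188/125) = 17
floor(2188/625) = 3
Total = 544

544 trailing zeros


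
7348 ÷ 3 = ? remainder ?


7348 = 3 * 2449 + 1
Check: 7347 + 1 = 7348

q = 2449, r = 1


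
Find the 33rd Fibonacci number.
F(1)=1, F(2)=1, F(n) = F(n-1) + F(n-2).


Sequence: 1, 1, 2, 3, 5, 8, 13, 21, 34, 55, 89, 144, 233, 377, 610, 987, 1597, 2584, 4181, 6765, 10946, 17711, 28657, 46368, 75025, 121393, 196418, 317811, 514229, 832040, 1346269, 2178309, 3524578
F(33) = 3524578


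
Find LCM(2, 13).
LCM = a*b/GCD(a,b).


GCD(2, 13) = 1
LCM = 2*13/1 = 26/1 = 26

LCM = 26


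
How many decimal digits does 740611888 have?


740611888 has 9 digits in base 10
floor(log10(740611888)) + 1 = floor(8.8696) + 1 = 9

9 digits (base 10)


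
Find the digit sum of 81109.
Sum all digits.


8 + 1 + 1 + 0 + 9 = 19


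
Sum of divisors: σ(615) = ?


Divisors of 615: 1, 3, 5, 15, 41, 123, 205, 615
Sum = 1 + 3 + 5 + 15 + 41 + 123 + 205 + 615 = 1008

σ(615) = 1008


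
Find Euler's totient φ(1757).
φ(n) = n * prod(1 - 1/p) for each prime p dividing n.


1757 = 7 × 251
Prime factors: 7, 251
φ(1757) = 1757 × (1-1/7) × (1-1/251)
= 1757 × 6/7 × 250/251 = 1500

φ(1757) = 1500


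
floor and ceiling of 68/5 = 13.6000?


68/5 = 13.6000
floor = 13
ceil = 14

floor = 13, ceil = 14


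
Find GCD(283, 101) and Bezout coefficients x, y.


Tabular extended Euclidean (each row: r = 283*s + 101*t):
r=283, s=1, t=0
r=101, s=0, t=1
q=2: r=81, s=1, t=-2   [283*(1) + 101*(-2) = 81]
q=1: r=20, s=-1, t=3   [283*(-1) + 101*(3) = 20]
q=4: r=1, s=5, t=-14   [283*(5) + 101*(-14) = 1]
q=20: r=0, s=-101, t=283   [283*(-101) + 101*(283) = 0]
GCD = 1; from the row with r=1: x=5, y=-14
Check: 283*(5) + 101*(-14) = 1415 - 1414 = 1

GCD = 1, x = 5, y = -14


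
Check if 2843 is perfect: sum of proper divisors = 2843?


Proper divisors of 2843: 1
Sum = 1 = 1

No, 2843 is not perfect (1 ≠ 2843)


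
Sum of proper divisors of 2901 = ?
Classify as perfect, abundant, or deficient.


Proper divisors: 1, 3, 967
Sum = 1 + 3 + 967 = 971
971 < 2901 → deficient

s(2901) = 971 (deficient)


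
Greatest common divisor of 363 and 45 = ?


363 = 8 * 45 + 3
45 = 15 * 3 + 0
GCD = 3


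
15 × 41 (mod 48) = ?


15 × 41 = 615
615 mod 48 = 39


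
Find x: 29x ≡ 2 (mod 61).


GCD(29, 61) = 1, unique solution
a^(-1) mod 61 = 40
x = 40 * 2 mod 61 = 19

x ≡ 19 (mod 61)


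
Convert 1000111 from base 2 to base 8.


1000111 (base 2) = 71 (decimal)
71 (decimal) = 107 (base 8)


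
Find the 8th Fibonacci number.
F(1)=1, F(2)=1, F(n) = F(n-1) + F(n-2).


Sequence: 1, 1, 2, 3, 5, 8, 13, 21
F(8) = 21


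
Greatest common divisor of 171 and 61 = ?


171 = 2 * 61 + 49
61 = 1 * 49 + 12
49 = 4 * 12 + 1
12 = 12 * 1 + 0
GCD = 1


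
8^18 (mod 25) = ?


8^1 mod 25 = 8
8^2 mod 25 = 14
8^3 mod 25 = 12
8^4 mod 25 = 21
8^5 mod 25 = 18
8^6 mod 25 = 19
8^7 mod 25 = 2
8^8 mod 25 = 16
8^9 mod 25 = 3
8^10 mod 25 = 24
8^11 mod 25 = 17
8^12 mod 25 = 11
8^13 mod 25 = 13
8^14 mod 25 = 4
8^15 mod 25 = 7
8^16 mod 25 = 6
8^17 mod 25 = 23
8^18 mod 25 = 9


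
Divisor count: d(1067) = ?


1067 = 11^1 × 97^1
d(1067) = (1+1) × (1+1) = 4

4 divisors


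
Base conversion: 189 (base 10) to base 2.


189 (base 10) = 189 (decimal)
189 (decimal) = 10111101 (base 2)


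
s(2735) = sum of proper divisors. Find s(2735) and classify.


Proper divisors: 1, 5, 547
Sum = 1 + 5 + 547 = 553
553 < 2735 → deficient

s(2735) = 553 (deficient)


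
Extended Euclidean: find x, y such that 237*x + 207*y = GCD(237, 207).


Tabular extended Euclidean (each row: r = 237*s + 207*t):
r=237, s=1, t=0
r=207, s=0, t=1
q=1: r=30, s=1, t=-1   [237*(1) + 207*(-1) = 30]
q=6: r=27, s=-6, t=7   [237*(-6) + 207*(7) = 27]
q=1: r=3, s=7, t=-8   [237*(7) + 207*(-8) = 3]
q=9: r=0, s=-69, t=79   [237*(-69) + 207*(79) = 0]
GCD = 3; from the row with r=3: x=7, y=-8
Check: 237*(7) + 207*(-8) = 1659 - 1656 = 3

GCD = 3, x = 7, y = -8


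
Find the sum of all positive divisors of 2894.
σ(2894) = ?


Divisors of 2894: 1, 2, 1447, 2894
Sum = 1 + 2 + 1447 + 2894 = 4344

σ(2894) = 4344


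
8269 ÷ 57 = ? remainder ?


8269 = 57 * 145 + 4
Check: 8265 + 4 = 8269

q = 145, r = 4


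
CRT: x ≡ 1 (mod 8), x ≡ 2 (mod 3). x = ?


M = 8*3 = 24
M1 = M/8 = 3, M2 = M/3 = 8
M1^(-1) mod 8 = 3, M2^(-1) mod 3 = 2
x = 1*3*3 + 2*8*2 = 41
41 mod 24 = 17
Check: 17 mod 8 = 1 ✓, 17 mod 3 = 2 ✓

x ≡ 17 (mod 24)


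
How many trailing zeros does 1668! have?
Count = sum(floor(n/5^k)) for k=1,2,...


floor(1668/5) = 333
floor(1668/25) = 66
floor(1668/125) = 13
floor(1668/625) = 2
Total = 414

414 trailing zeros


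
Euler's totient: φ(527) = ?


527 = 17 × 31
Prime factors: 17, 31
φ(527) = 527 × (1-1/17) × (1-1/31)
= 527 × 16/17 × 30/31 = 480

φ(527) = 480


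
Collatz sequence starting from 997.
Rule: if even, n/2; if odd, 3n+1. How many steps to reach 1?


997 → 2992 → 1496 → 748 → 374 → 187 → 562 → 281 → 844 → 422 → 211 → 634 → 317 → 952 → 476 → 238 → 119 → 358 → 179 → 538 → 269 → 808 → 404 → 202 → 101 → 304 → 152 → 76 → 38 → 19 → 58 → 29 → 88 → 44 → 22 → 11 → 34 → 17 → 52 → 26 → 13 → 40 → 20 → 10 → 5 → 16 → 8 → 4 → 2 → 1
Total steps = 49

49 steps


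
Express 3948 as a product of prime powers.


3948 / 2 = 1974
1974 / 2 = 987
987 / 3 = 329
329 / 7 = 47
47 / 47 = 1
3948 = 2^2 × 3 × 7 × 47


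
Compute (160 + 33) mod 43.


160 + 33 = 193
193 mod 43 = 21


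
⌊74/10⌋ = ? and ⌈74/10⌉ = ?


74/10 = 7.4000
floor = 7
ceil = 8

floor = 7, ceil = 8


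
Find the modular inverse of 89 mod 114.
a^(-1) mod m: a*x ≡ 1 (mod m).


Use the extended Euclidean algorithm on (114, 89); each row r = 114*s + 89*t:
r=114, s=1, t=0
r=89, s=0, t=1
q=1: r=25, s=1, t=-1   [114*(1) + 89*(-1) = 25]
q=3: r=14, s=-3, t=4   [114*(-3) + 89*(4) = 14]
q=1: r=11, s=4, t=-5   [114*(4) + 89*(-5) = 11]
q=1: r=3, s=-7, t=9   [114*(-7) + 89*(9) = 3]
q=3: r=2, s=25, t=-32   [114*(25) + 89*(-32) = 2]
q=1: r=1, s=-32, t=41   [114*(-32) + 89*(41) = 1]
q=2: r=0, s=89, t=-114   [114*(89) + 89*(-114) = 0]
GCD = 1 with t = 41, so 89*(41) ≡ 1 (mod 114)
Inverse = 41 mod 114 = 41
Check: 89 * 41 = 3649 ≡ 1 (mod 114)

89^(-1) ≡ 41 (mod 114)


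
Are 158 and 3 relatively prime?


Euclidean algorithm:
158 = 52 * 3 + 2
3 = 1 * 2 + 1
2 = 2 * 1 + 0
GCD(158, 3) = 1

Yes, coprime (GCD = 1)


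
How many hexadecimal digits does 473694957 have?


473694957 in base 16 = 1C3C02ED
Number of digits = 8

8 digits (base 16)


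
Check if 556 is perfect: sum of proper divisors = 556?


Proper divisors of 556: 1, 2, 4, 139, 278
Sum = 1 + 2 + 4 + 139 + 278 = 424

No, 556 is not perfect (424 ≠ 556)


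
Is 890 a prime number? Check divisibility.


890 / 2 = 445 (exact division)
890 is NOT prime.

No, 890 is not prime


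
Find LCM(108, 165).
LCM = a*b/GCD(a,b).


GCD(108, 165) = 3
LCM = 108*165/3 = 17820/3 = 5940

LCM = 5940


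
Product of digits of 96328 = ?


9 × 6 × 3 × 2 × 8 = 2592


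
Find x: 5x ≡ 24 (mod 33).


GCD(5, 33) = 1, unique solution
a^(-1) mod 33 = 20
x = 20 * 24 mod 33 = 18

x ≡ 18 (mod 33)


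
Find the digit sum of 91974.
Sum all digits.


9 + 1 + 9 + 7 + 4 = 30


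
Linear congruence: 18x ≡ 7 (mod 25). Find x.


GCD(18, 25) = 1, unique solution
a^(-1) mod 25 = 7
x = 7 * 7 mod 25 = 24

x ≡ 24 (mod 25)


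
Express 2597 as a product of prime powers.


2597 / 7 = 371
371 / 7 = 53
53 / 53 = 1
2597 = 7^2 × 53


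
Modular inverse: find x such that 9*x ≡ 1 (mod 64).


Use the extended Euclidean algorithm on (64, 9); each row r = 64*s + 9*t:
r=64, s=1, t=0
r=9, s=0, t=1
q=7: r=1, s=1, t=-7   [64*(1) + 9*(-7) = 1]
q=9: r=0, s=-9, t=64   [64*(-9) + 9*(64) = 0]
GCD = 1 with t = -7, so 9*(-7) ≡ 1 (mod 64)
Inverse = -7 mod 64 = 57
Check: 9 * 57 = 513 ≡ 1 (mod 64)

9^(-1) ≡ 57 (mod 64)


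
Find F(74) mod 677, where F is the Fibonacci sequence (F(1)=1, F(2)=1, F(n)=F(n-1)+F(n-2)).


F(k) mod 677 for k=1..74:
1, 1, 2, 3, 5, 8, 13, 21, 34, 55, 89, 144, 233, 377, 610, 310, 243, 553, 119, 672, 114, 109, 223, 332, 555, 210, 88, 298, 386, 7, 393, 400, 116, 516, 632, 471, 426, 220, 646, 189, 158, 347, 505, 175, 3, 178, 181, 359, 540, 222, 85, 307, 392, 22, 414, 436, 173, 609, 105, 37, 142, 179, 321, 500, 144, 644, 111, 78, 189, 267, 456, 46, 502, 548
F(74) mod 677 = 548


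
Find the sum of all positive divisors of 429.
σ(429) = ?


Divisors of 429: 1, 3, 11, 13, 33, 39, 143, 429
Sum = 1 + 3 + 11 + 13 + 33 + 39 + 143 + 429 = 672

σ(429) = 672


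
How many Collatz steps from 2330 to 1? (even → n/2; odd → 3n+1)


2330 → 1165 → 3496 → 1748 → 874 → 437 → 1312 → 656 → 328 → 164 → 82 → 41 → 124 → 62 → 31 → 94 → 47 → 142 → 71 → 214 → 107 → 322 → 161 → 484 → 242 → 121 → 364 → 182 → 91 → 274 → 137 → 412 → 206 → 103 → 310 → 155 → 466 → 233 → 700 → 350 → 175 → 526 → 263 → 790 → 395 → 1186 → 593 → 1780 → 890 → 445 → 1336 → 668 → 334 → 167 → 502 → 251 → 754 → 377 → 1132 → 566 → 283 → 850 → 425 → 1276 → 638 → 319 → 958 → 479 → 1438 → 719 → 2158 → 1079 → 3238 → 1619 → 4858 → 2429 → 7288 → 3644 → 1822 → 911 → 2734 → 1367 → 4102 → 2051 → 6154 → 3077 → 9232 → 4616 → 2308 → 1154 → 577 → 1732 → 866 → 433 → 1300 → 650 → 325 → 976 → 488 → 244 → 122 → 61 → 184 → 92 → 46 → 23 → 70 → 35 → 106 → 53 → 160 → 80 → 40 → 20 → 10 → 5 → 16 → 8 → 4 → 2 → 1
Total steps = 120

120 steps


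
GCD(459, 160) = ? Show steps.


459 = 2 * 160 + 139
160 = 1 * 139 + 21
139 = 6 * 21 + 13
21 = 1 * 13 + 8
13 = 1 * 8 + 5
8 = 1 * 5 + 3
5 = 1 * 3 + 2
3 = 1 * 2 + 1
2 = 2 * 1 + 0
GCD = 1


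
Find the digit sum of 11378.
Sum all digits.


1 + 1 + 3 + 7 + 8 = 20


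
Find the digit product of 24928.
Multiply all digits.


2 × 4 × 9 × 2 × 8 = 1152


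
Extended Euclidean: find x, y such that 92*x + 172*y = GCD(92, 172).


Tabular extended Euclidean (each row: r = 92*s + 172*t):
r=92, s=1, t=0
r=172, s=0, t=1
q=0: r=92, s=1, t=0   [92*(1) + 172*(0) = 92]
q=1: r=80, s=-1, t=1   [92*(-1) + 172*(1) = 80]
q=1: r=12, s=2, t=-1   [92*(2) + 172*(-1) = 12]
q=6: r=8, s=-13, t=7   [92*(-13) + 172*(7) = 8]
q=1: r=4, s=15, t=-8   [92*(15) + 172*(-8) = 4]
q=2: r=0, s=-43, t=23   [92*(-43) + 172*(23) = 0]
GCD = 4; from the row with r=4: x=15, y=-8
Check: 92*(15) + 172*(-8) = 1380 - 1376 = 4

GCD = 4, x = 15, y = -8


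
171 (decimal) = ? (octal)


171 (base 10) = 171 (decimal)
171 (decimal) = 253 (base 8)


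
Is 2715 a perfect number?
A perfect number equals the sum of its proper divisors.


Proper divisors of 2715: 1, 3, 5, 15, 181, 543, 905
Sum = 1 + 3 + 5 + 15 + 181 + 543 + 905 = 1653

No, 2715 is not perfect (1653 ≠ 2715)


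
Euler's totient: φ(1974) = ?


1974 = 2 × 3 × 7 × 47
Prime factors: 2, 3, 7, 47
φ(1974) = 1974 × (1-1/2) × (1-1/3) × (1-1/7) × (1-1/47)
= 1974 × 1/2 × 2/3 × 6/7 × 46/47 = 552

φ(1974) = 552


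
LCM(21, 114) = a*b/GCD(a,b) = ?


GCD(21, 114) = 3
LCM = 21*114/3 = 2394/3 = 798

LCM = 798


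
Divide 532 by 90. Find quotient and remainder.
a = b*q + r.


532 = 90 * 5 + 82
Check: 450 + 82 = 532

q = 5, r = 82


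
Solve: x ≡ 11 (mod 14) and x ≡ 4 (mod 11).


M = 14*11 = 154
M1 = M/14 = 11, M2 = M/11 = 14
M1^(-1) mod 14 = 9, M2^(-1) mod 11 = 4
x = 11*11*9 + 4*14*4 = 1313
1313 mod 154 = 81
Check: 81 mod 14 = 11 ✓, 81 mod 11 = 4 ✓

x ≡ 81 (mod 154)


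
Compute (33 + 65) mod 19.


33 + 65 = 98
98 mod 19 = 3


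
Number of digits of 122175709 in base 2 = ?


122175709 in base 2 = 111010010000100000011011101
Number of digits = 27

27 digits (base 2)


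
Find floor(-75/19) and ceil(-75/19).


-75/19 = -3.9474
floor = -4
ceil = -3

floor = -4, ceil = -3


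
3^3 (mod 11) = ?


3^1 mod 11 = 3
3^2 mod 11 = 9
3^3 mod 11 = 5


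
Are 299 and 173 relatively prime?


Euclidean algorithm:
299 = 1 * 173 + 126
173 = 1 * 126 + 47
126 = 2 * 47 + 32
47 = 1 * 32 + 15
32 = 2 * 15 + 2
15 = 7 * 2 + 1
2 = 2 * 1 + 0
GCD(299, 173) = 1

Yes, coprime (GCD = 1)


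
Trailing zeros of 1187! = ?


floor(1187/5) = 237
floor(1187/25) = 47
floor(1187/125) = 9
floor(1187/625) = 1
Total = 294

294 trailing zeros


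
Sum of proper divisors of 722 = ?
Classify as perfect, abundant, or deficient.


Proper divisors: 1, 2, 19, 38, 361
Sum = 1 + 2 + 19 + 38 + 361 = 421
421 < 722 → deficient

s(722) = 421 (deficient)


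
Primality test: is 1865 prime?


1865 / 5 = 373 (exact division)
1865 is NOT prime.

No, 1865 is not prime


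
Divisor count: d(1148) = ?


1148 = 2^2 × 7^1 × 41^1
d(1148) = (2+1) × (1+1) × (1+1) = 12

12 divisors


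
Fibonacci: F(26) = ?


Sequence: 1, 1, 2, 3, 5, 8, 13, 21, 34, 55, 89, 144, 233, 377, 610, 987, 1597, 2584, 4181, 6765, 10946, 17711, 28657, 46368, 75025, 121393
F(26) = 121393


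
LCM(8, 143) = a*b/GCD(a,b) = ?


GCD(8, 143) = 1
LCM = 8*143/1 = 1144/1 = 1144

LCM = 1144


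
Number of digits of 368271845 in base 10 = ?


368271845 has 9 digits in base 10
floor(log10(368271845)) + 1 = floor(8.5662) + 1 = 9

9 digits (base 10)


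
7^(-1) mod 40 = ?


Use the extended Euclidean algorithm on (40, 7); each row r = 40*s + 7*t:
r=40, s=1, t=0
r=7, s=0, t=1
q=5: r=5, s=1, t=-5   [40*(1) + 7*(-5) = 5]
q=1: r=2, s=-1, t=6   [40*(-1) + 7*(6) = 2]
q=2: r=1, s=3, t=-17   [40*(3) + 7*(-17) = 1]
q=2: r=0, s=-7, t=40   [40*(-7) + 7*(40) = 0]
GCD = 1 with t = -17, so 7*(-17) ≡ 1 (mod 40)
Inverse = -17 mod 40 = 23
Check: 7 * 23 = 161 ≡ 1 (mod 40)

7^(-1) ≡ 23 (mod 40)


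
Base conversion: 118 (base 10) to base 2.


118 (base 10) = 118 (decimal)
118 (decimal) = 1110110 (base 2)


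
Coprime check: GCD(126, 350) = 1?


Euclidean algorithm:
350 = 2 * 126 + 98
126 = 1 * 98 + 28
98 = 3 * 28 + 14
28 = 2 * 14 + 0
GCD(126, 350) = 14

No, not coprime (GCD = 14)


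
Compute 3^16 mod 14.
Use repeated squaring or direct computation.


3^1 mod 14 = 3
3^2 mod 14 = 9
3^3 mod 14 = 13
3^4 mod 14 = 11
3^5 mod 14 = 5
3^6 mod 14 = 1
3^7 mod 14 = 3
3^8 mod 14 = 9
3^9 mod 14 = 13
3^10 mod 14 = 11
3^11 mod 14 = 5
3^12 mod 14 = 1
3^13 mod 14 = 3
3^14 mod 14 = 9
3^15 mod 14 = 13
3^16 mod 14 = 11


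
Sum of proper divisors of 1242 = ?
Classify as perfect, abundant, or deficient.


Proper divisors: 1, 2, 3, 6, 9, 18, 23, 27, 46, 54, 69, 138, 207, 414, 621
Sum = 1 + 2 + 3 + 6 + 9 + 18 + 23 + 27 + 46 + 54 + 69 + 138 + 207 + 414 + 621 = 1638
1638 > 1242 → abundant

s(1242) = 1638 (abundant)


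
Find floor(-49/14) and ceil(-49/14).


-49/14 = -3.5000
floor = -4
ceil = -3

floor = -4, ceil = -3


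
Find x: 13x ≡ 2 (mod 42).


GCD(13, 42) = 1, unique solution
a^(-1) mod 42 = 13
x = 13 * 2 mod 42 = 26

x ≡ 26 (mod 42)


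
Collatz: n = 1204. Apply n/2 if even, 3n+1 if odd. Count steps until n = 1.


1204 → 602 → 301 → 904 → 452 → 226 → 113 → 340 → 170 → 85 → 256 → 128 → 64 → 32 → 16 → 8 → 4 → 2 → 1
Total steps = 18

18 steps


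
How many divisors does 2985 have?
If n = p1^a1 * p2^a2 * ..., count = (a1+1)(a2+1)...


2985 = 3^1 × 5^1 × 199^1
d(2985) = (1+1) × (1+1) × (1+1) = 8

8 divisors


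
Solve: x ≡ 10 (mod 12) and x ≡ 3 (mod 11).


M = 12*11 = 132
M1 = M/12 = 11, M2 = M/11 = 12
M1^(-1) mod 12 = 11, M2^(-1) mod 11 = 1
x = 10*11*11 + 3*12*1 = 1246
1246 mod 132 = 58
Check: 58 mod 12 = 10 ✓, 58 mod 11 = 3 ✓

x ≡ 58 (mod 132)


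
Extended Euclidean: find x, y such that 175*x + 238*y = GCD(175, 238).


Tabular extended Euclidean (each row: r = 175*s + 238*t):
r=175, s=1, t=0
r=238, s=0, t=1
q=0: r=175, s=1, t=0   [175*(1) + 238*(0) = 175]
q=1: r=63, s=-1, t=1   [175*(-1) + 238*(1) = 63]
q=2: r=49, s=3, t=-2   [175*(3) + 238*(-2) = 49]
q=1: r=14, s=-4, t=3   [175*(-4) + 238*(3) = 14]
q=3: r=7, s=15, t=-11   [175*(15) + 238*(-11) = 7]
q=2: r=0, s=-34, t=25   [175*(-34) + 238*(25) = 0]
GCD = 7; from the row with r=7: x=15, y=-11
Check: 175*(15) + 238*(-11) = 2625 - 2618 = 7

GCD = 7, x = 15, y = -11


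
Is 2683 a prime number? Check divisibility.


Check divisors up to sqrt(2683) = 51.7977
No divisors found.
2683 is prime.

Yes, 2683 is prime


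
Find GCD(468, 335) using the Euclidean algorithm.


468 = 1 * 335 + 133
335 = 2 * 133 + 69
133 = 1 * 69 + 64
69 = 1 * 64 + 5
64 = 12 * 5 + 4
5 = 1 * 4 + 1
4 = 4 * 1 + 0
GCD = 1


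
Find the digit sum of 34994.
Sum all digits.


3 + 4 + 9 + 9 + 4 = 29


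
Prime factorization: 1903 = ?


1903 / 11 = 173
173 / 173 = 1
1903 = 11 × 173


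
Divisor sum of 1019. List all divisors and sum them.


Divisors of 1019: 1, 1019
Sum = 1 + 1019 = 1020

σ(1019) = 1020


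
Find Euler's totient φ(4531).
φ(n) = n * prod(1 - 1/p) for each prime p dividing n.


4531 = 23 × 197
Prime factors: 23, 197
φ(4531) = 4531 × (1-1/23) × (1-1/197)
= 4531 × 22/23 × 196/197 = 4312

φ(4531) = 4312


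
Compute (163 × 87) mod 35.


163 × 87 = 14181
14181 mod 35 = 6


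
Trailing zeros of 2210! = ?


floor(2210/5) = 442
floor(2210/25) = 88
floor(2210/125) = 17
floor(2210/625) = 3
Total = 550

550 trailing zeros


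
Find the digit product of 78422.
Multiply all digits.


7 × 8 × 4 × 2 × 2 = 896


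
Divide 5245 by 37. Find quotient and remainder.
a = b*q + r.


5245 = 37 * 141 + 28
Check: 5217 + 28 = 5245

q = 141, r = 28


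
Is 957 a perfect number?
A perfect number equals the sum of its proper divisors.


Proper divisors of 957: 1, 3, 11, 29, 33, 87, 319
Sum = 1 + 3 + 11 + 29 + 33 + 87 + 319 = 483

No, 957 is not perfect (483 ≠ 957)


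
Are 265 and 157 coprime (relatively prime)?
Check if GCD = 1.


Euclidean algorithm:
265 = 1 * 157 + 108
157 = 1 * 108 + 49
108 = 2 * 49 + 10
49 = 4 * 10 + 9
10 = 1 * 9 + 1
9 = 9 * 1 + 0
GCD(265, 157) = 1

Yes, coprime (GCD = 1)


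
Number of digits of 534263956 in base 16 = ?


534263956 in base 16 = 1FD83894
Number of digits = 8

8 digits (base 16)


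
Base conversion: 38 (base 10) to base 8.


38 (base 10) = 38 (decimal)
38 (decimal) = 46 (base 8)


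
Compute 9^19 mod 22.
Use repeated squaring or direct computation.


9^1 mod 22 = 9
9^2 mod 22 = 15
9^3 mod 22 = 3
9^4 mod 22 = 5
9^5 mod 22 = 1
9^6 mod 22 = 9
9^7 mod 22 = 15
9^8 mod 22 = 3
9^9 mod 22 = 5
9^10 mod 22 = 1
9^11 mod 22 = 9
9^12 mod 22 = 15
9^13 mod 22 = 3
9^14 mod 22 = 5
9^15 mod 22 = 1
9^16 mod 22 = 9
9^17 mod 22 = 15
9^18 mod 22 = 3
9^19 mod 22 = 5


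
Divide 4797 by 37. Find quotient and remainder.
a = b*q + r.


4797 = 37 * 129 + 24
Check: 4773 + 24 = 4797

q = 129, r = 24


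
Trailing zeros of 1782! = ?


floor(1782/5) = 356
floor(1782/25) = 71
floor(1782/125) = 14
floor(1782/625) = 2
Total = 443

443 trailing zeros


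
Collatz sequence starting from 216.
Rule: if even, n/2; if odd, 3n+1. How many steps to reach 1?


216 → 108 → 54 → 27 → 82 → 41 → 124 → 62 → 31 → 94 → 47 → 142 → 71 → 214 → 107 → 322 → 161 → 484 → 242 → 121 → 364 → 182 → 91 → 274 → 137 → 412 → 206 → 103 → 310 → 155 → 466 → 233 → 700 → 350 → 175 → 526 → 263 → 790 → 395 → 1186 → 593 → 1780 → 890 → 445 → 1336 → 668 → 334 → 167 → 502 → 251 → 754 → 377 → 1132 → 566 → 283 → 850 → 425 → 1276 → 638 → 319 → 958 → 479 → 1438 → 719 → 2158 → 1079 → 3238 → 1619 → 4858 → 2429 → 7288 → 3644 → 1822 → 911 → 2734 → 1367 → 4102 → 2051 → 6154 → 3077 → 9232 → 4616 → 2308 → 1154 → 577 → 1732 → 866 → 433 → 1300 → 650 → 325 → 976 → 488 → 244 → 122 → 61 → 184 → 92 → 46 → 23 → 70 → 35 → 106 → 53 → 160 → 80 → 40 → 20 → 10 → 5 → 16 → 8 → 4 → 2 → 1
Total steps = 114

114 steps


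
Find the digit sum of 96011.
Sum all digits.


9 + 6 + 0 + 1 + 1 = 17


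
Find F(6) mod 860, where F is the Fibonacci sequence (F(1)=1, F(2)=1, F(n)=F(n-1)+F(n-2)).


F(k) mod 860 for k=1..6:
1, 1, 2, 3, 5, 8
F(6) mod 860 = 8


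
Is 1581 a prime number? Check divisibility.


1581 / 3 = 527 (exact division)
1581 is NOT prime.

No, 1581 is not prime


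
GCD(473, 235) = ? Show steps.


473 = 2 * 235 + 3
235 = 78 * 3 + 1
3 = 3 * 1 + 0
GCD = 1


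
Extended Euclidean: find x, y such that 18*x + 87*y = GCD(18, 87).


Tabular extended Euclidean (each row: r = 18*s + 87*t):
r=18, s=1, t=0
r=87, s=0, t=1
q=0: r=18, s=1, t=0   [18*(1) + 87*(0) = 18]
q=4: r=15, s=-4, t=1   [18*(-4) + 87*(1) = 15]
q=1: r=3, s=5, t=-1   [18*(5) + 87*(-1) = 3]
q=5: r=0, s=-29, t=6   [18*(-29) + 87*(6) = 0]
GCD = 3; from the row with r=3: x=5, y=-1
Check: 18*(5) + 87*(-1) = 90 - 87 = 3

GCD = 3, x = 5, y = -1


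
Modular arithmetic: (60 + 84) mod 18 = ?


60 + 84 = 144
144 mod 18 = 0


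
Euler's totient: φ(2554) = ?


2554 = 2 × 1277
Prime factors: 2, 1277
φ(2554) = 2554 × (1-1/2) × (1-1/1277)
= 2554 × 1/2 × 1276/1277 = 1276

φ(2554) = 1276


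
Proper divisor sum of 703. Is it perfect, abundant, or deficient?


Proper divisors: 1, 19, 37
Sum = 1 + 19 + 37 = 57
57 < 703 → deficient

s(703) = 57 (deficient)


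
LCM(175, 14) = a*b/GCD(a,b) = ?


GCD(175, 14) = 7
LCM = 175*14/7 = 2450/7 = 350

LCM = 350


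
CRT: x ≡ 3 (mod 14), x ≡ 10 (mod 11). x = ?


M = 14*11 = 154
M1 = M/14 = 11, M2 = M/11 = 14
M1^(-1) mod 14 = 9, M2^(-1) mod 11 = 4
x = 3*11*9 + 10*14*4 = 857
857 mod 154 = 87
Check: 87 mod 14 = 3 ✓, 87 mod 11 = 10 ✓

x ≡ 87 (mod 154)


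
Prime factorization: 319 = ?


319 / 11 = 29
29 / 29 = 1
319 = 11 × 29


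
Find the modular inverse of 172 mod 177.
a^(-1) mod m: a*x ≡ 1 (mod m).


Use the extended Euclidean algorithm on (177, 172); each row r = 177*s + 172*t:
r=177, s=1, t=0
r=172, s=0, t=1
q=1: r=5, s=1, t=-1   [177*(1) + 172*(-1) = 5]
q=34: r=2, s=-34, t=35   [177*(-34) + 172*(35) = 2]
q=2: r=1, s=69, t=-71   [177*(69) + 172*(-71) = 1]
q=2: r=0, s=-172, t=177   [177*(-172) + 172*(177) = 0]
GCD = 1 with t = -71, so 172*(-71) ≡ 1 (mod 177)
Inverse = -71 mod 177 = 106
Check: 172 * 106 = 18232 ≡ 1 (mod 177)

172^(-1) ≡ 106 (mod 177)


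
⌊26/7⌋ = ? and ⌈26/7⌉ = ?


26/7 = 3.7143
floor = 3
ceil = 4

floor = 3, ceil = 4


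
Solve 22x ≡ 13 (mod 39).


GCD(22, 39) = 1, unique solution
a^(-1) mod 39 = 16
x = 16 * 13 mod 39 = 13

x ≡ 13 (mod 39)


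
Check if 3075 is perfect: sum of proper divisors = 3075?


Proper divisors of 3075: 1, 3, 5, 15, 25, 41, 75, 123, 205, 615, 1025
Sum = 1 + 3 + 5 + 15 + 25 + 41 + 75 + 123 + 205 + 615 + 1025 = 2133

No, 3075 is not perfect (2133 ≠ 3075)


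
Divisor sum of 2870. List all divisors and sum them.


Divisors of 2870: 1, 2, 5, 7, 10, 14, 35, 41, 70, 82, 205, 287, 410, 574, 1435, 2870
Sum = 1 + 2 + 5 + 7 + 10 + 14 + 35 + 41 + 70 + 82 + 205 + 287 + 410 + 574 + 1435 + 2870 = 6048

σ(2870) = 6048


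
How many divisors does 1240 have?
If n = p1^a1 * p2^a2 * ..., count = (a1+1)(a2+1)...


1240 = 2^3 × 5^1 × 31^1
d(1240) = (3+1) × (1+1) × (1+1) = 16

16 divisors


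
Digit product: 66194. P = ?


6 × 6 × 1 × 9 × 4 = 1296


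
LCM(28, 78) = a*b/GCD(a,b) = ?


GCD(28, 78) = 2
LCM = 28*78/2 = 2184/2 = 1092

LCM = 1092


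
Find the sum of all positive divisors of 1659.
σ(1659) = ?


Divisors of 1659: 1, 3, 7, 21, 79, 237, 553, 1659
Sum = 1 + 3 + 7 + 21 + 79 + 237 + 553 + 1659 = 2560

σ(1659) = 2560


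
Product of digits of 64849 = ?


6 × 4 × 8 × 4 × 9 = 6912


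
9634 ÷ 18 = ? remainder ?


9634 = 18 * 535 + 4
Check: 9630 + 4 = 9634

q = 535, r = 4


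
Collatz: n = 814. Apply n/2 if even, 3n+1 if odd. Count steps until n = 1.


814 → 407 → 1222 → 611 → 1834 → 917 → 2752 → 1376 → 688 → 344 → 172 → 86 → 43 → 130 → 65 → 196 → 98 → 49 → 148 → 74 → 37 → 112 → 56 → 28 → 14 → 7 → 22 → 11 → 34 → 17 → 52 → 26 → 13 → 40 → 20 → 10 → 5 → 16 → 8 → 4 → 2 → 1
Total steps = 41

41 steps


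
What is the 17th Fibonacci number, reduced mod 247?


F(k) mod 247 for k=1..17:
1, 1, 2, 3, 5, 8, 13, 21, 34, 55, 89, 144, 233, 130, 116, 246, 115
F(17) mod 247 = 115


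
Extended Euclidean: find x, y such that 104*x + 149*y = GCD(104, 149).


Tabular extended Euclidean (each row: r = 104*s + 149*t):
r=104, s=1, t=0
r=149, s=0, t=1
q=0: r=104, s=1, t=0   [104*(1) + 149*(0) = 104]
q=1: r=45, s=-1, t=1   [104*(-1) + 149*(1) = 45]
q=2: r=14, s=3, t=-2   [104*(3) + 149*(-2) = 14]
q=3: r=3, s=-10, t=7   [104*(-10) + 149*(7) = 3]
q=4: r=2, s=43, t=-30   [104*(43) + 149*(-30) = 2]
q=1: r=1, s=-53, t=37   [104*(-53) + 149*(37) = 1]
q=2: r=0, s=149, t=-104   [104*(149) + 149*(-104) = 0]
GCD = 1; from the row with r=1: x=-53, y=37
Check: 104*(-53) + 149*(37) = -5512 + 5513 = 1

GCD = 1, x = -53, y = 37


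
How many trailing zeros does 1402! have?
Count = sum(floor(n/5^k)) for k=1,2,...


floor(1402/5) = 280
floor(1402/25) = 56
floor(1402/125) = 11
floor(1402/625) = 2
Total = 349

349 trailing zeros


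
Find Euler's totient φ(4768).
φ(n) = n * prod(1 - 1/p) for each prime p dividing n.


4768 = 2^5 × 149
Prime factors: 2, 149
φ(4768) = 4768 × (1-1/2) × (1-1/149)
= 4768 × 1/2 × 148/149 = 2368

φ(4768) = 2368


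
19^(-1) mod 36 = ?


Use the extended Euclidean algorithm on (36, 19); each row r = 36*s + 19*t:
r=36, s=1, t=0
r=19, s=0, t=1
q=1: r=17, s=1, t=-1   [36*(1) + 19*(-1) = 17]
q=1: r=2, s=-1, t=2   [36*(-1) + 19*(2) = 2]
q=8: r=1, s=9, t=-17   [36*(9) + 19*(-17) = 1]
q=2: r=0, s=-19, t=36   [36*(-19) + 19*(36) = 0]
GCD = 1 with t = -17, so 19*(-17) ≡ 1 (mod 36)
Inverse = -17 mod 36 = 19
Check: 19 * 19 = 361 ≡ 1 (mod 36)

19^(-1) ≡ 19 (mod 36)


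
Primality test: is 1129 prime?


Check divisors up to sqrt(1129) = 33.6006
No divisors found.
1129 is prime.

Yes, 1129 is prime


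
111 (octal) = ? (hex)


111 (base 8) = 73 (decimal)
73 (decimal) = 49 (base 16)


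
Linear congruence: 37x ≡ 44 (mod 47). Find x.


GCD(37, 47) = 1, unique solution
a^(-1) mod 47 = 14
x = 14 * 44 mod 47 = 5

x ≡ 5 (mod 47)


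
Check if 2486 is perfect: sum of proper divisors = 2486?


Proper divisors of 2486: 1, 2, 11, 22, 113, 226, 1243
Sum = 1 + 2 + 11 + 22 + 113 + 226 + 1243 = 1618

No, 2486 is not perfect (1618 ≠ 2486)


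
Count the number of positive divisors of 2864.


2864 = 2^4 × 179^1
d(2864) = (4+1) × (1+1) = 10

10 divisors


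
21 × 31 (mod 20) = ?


21 × 31 = 651
651 mod 20 = 11


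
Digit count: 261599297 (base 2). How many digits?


261599297 in base 2 = 1111100101111011000001000001
Number of digits = 28

28 digits (base 2)


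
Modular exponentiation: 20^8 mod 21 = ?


20^1 mod 21 = 20
20^2 mod 21 = 1
20^3 mod 21 = 20
20^4 mod 21 = 1
20^5 mod 21 = 20
20^6 mod 21 = 1
20^7 mod 21 = 20
20^8 mod 21 = 1


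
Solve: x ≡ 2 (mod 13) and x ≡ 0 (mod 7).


M = 13*7 = 91
M1 = M/13 = 7, M2 = M/7 = 13
M1^(-1) mod 13 = 2, M2^(-1) mod 7 = 6
x = 2*7*2 + 0*13*6 = 28
28 mod 91 = 28
Check: 28 mod 13 = 2 ✓, 28 mod 7 = 0 ✓

x ≡ 28 (mod 91)


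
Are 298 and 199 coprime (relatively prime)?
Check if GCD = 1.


Euclidean algorithm:
298 = 1 * 199 + 99
199 = 2 * 99 + 1
99 = 99 * 1 + 0
GCD(298, 199) = 1

Yes, coprime (GCD = 1)


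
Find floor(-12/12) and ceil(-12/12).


-12/12 = -1.0000
floor = -1
ceil = -1

floor = -1, ceil = -1


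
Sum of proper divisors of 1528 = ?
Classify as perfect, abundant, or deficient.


Proper divisors: 1, 2, 4, 8, 191, 382, 764
Sum = 1 + 2 + 4 + 8 + 191 + 382 + 764 = 1352
1352 < 1528 → deficient

s(1528) = 1352 (deficient)


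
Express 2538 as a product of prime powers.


2538 / 2 = 1269
1269 / 3 = 423
423 / 3 = 141
141 / 3 = 47
47 / 47 = 1
2538 = 2 × 3^3 × 47


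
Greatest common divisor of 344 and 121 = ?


344 = 2 * 121 + 102
121 = 1 * 102 + 19
102 = 5 * 19 + 7
19 = 2 * 7 + 5
7 = 1 * 5 + 2
5 = 2 * 2 + 1
2 = 2 * 1 + 0
GCD = 1


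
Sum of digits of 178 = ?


1 + 7 + 8 = 16


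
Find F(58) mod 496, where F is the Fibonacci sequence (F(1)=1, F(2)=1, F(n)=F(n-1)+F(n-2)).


F(k) mod 496 for k=1..58:
1, 1, 2, 3, 5, 8, 13, 21, 34, 55, 89, 144, 233, 377, 114, 491, 109, 104, 213, 317, 34, 351, 385, 240, 129, 369, 2, 371, 373, 248, 125, 373, 2, 375, 377, 256, 137, 393, 34, 427, 461, 392, 357, 253, 114, 367, 481, 352, 337, 193, 34, 227, 261, 488, 253, 245, 2, 247
F(58) mod 496 = 247


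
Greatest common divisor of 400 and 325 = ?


400 = 1 * 325 + 75
325 = 4 * 75 + 25
75 = 3 * 25 + 0
GCD = 25


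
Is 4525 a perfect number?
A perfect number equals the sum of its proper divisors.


Proper divisors of 4525: 1, 5, 25, 181, 905
Sum = 1 + 5 + 25 + 181 + 905 = 1117

No, 4525 is not perfect (1117 ≠ 4525)


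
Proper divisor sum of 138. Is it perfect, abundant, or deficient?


Proper divisors: 1, 2, 3, 6, 23, 46, 69
Sum = 1 + 2 + 3 + 6 + 23 + 46 + 69 = 150
150 > 138 → abundant

s(138) = 150 (abundant)


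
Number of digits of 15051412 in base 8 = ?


15051412 in base 8 = 71325224
Number of digits = 8

8 digits (base 8)


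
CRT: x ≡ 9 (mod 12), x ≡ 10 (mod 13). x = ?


M = 12*13 = 156
M1 = M/12 = 13, M2 = M/13 = 12
M1^(-1) mod 12 = 1, M2^(-1) mod 13 = 12
x = 9*13*1 + 10*12*12 = 1557
1557 mod 156 = 153
Check: 153 mod 12 = 9 ✓, 153 mod 13 = 10 ✓

x ≡ 153 (mod 156)


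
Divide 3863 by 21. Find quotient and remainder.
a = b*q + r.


3863 = 21 * 183 + 20
Check: 3843 + 20 = 3863

q = 183, r = 20


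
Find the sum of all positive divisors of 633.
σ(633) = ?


Divisors of 633: 1, 3, 211, 633
Sum = 1 + 3 + 211 + 633 = 848

σ(633) = 848


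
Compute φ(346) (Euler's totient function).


346 = 2 × 173
Prime factors: 2, 173
φ(346) = 346 × (1-1/2) × (1-1/173)
= 346 × 1/2 × 172/173 = 172

φ(346) = 172


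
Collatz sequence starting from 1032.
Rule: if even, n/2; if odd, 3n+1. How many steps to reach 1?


1032 → 516 → 258 → 129 → 388 → 194 → 97 → 292 → 146 → 73 → 220 → 110 → 55 → 166 → 83 → 250 → 125 → 376 → 188 → 94 → 47 → 142 → 71 → 214 → 107 → 322 → 161 → 484 → 242 → 121 → 364 → 182 → 91 → 274 → 137 → 412 → 206 → 103 → 310 → 155 → 466 → 233 → 700 → 350 → 175 → 526 → 263 → 790 → 395 → 1186 → 593 → 1780 → 890 → 445 → 1336 → 668 → 334 → 167 → 502 → 251 → 754 → 377 → 1132 → 566 → 283 → 850 → 425 → 1276 → 638 → 319 → 958 → 479 → 1438 → 719 → 2158 → 1079 → 3238 → 1619 → 4858 → 2429 → 7288 → 3644 → 1822 → 911 → 2734 → 1367 → 4102 → 2051 → 6154 → 3077 → 9232 → 4616 → 2308 → 1154 → 577 → 1732 → 866 → 433 → 1300 → 650 → 325 → 976 → 488 → 244 → 122 → 61 → 184 → 92 → 46 → 23 → 70 → 35 → 106 → 53 → 160 → 80 → 40 → 20 → 10 → 5 → 16 → 8 → 4 → 2 → 1
Total steps = 124

124 steps


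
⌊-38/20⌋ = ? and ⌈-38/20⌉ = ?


-38/20 = -1.9000
floor = -2
ceil = -1

floor = -2, ceil = -1


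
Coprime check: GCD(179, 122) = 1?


Euclidean algorithm:
179 = 1 * 122 + 57
122 = 2 * 57 + 8
57 = 7 * 8 + 1
8 = 8 * 1 + 0
GCD(179, 122) = 1

Yes, coprime (GCD = 1)


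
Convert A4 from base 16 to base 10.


A4 (base 16) = 164 (decimal)
164 (decimal) = 164 (base 10)


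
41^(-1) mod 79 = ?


Use the extended Euclidean algorithm on (79, 41); each row r = 79*s + 41*t:
r=79, s=1, t=0
r=41, s=0, t=1
q=1: r=38, s=1, t=-1   [79*(1) + 41*(-1) = 38]
q=1: r=3, s=-1, t=2   [79*(-1) + 41*(2) = 3]
q=12: r=2, s=13, t=-25   [79*(13) + 41*(-25) = 2]
q=1: r=1, s=-14, t=27   [79*(-14) + 41*(27) = 1]
q=2: r=0, s=41, t=-79   [79*(41) + 41*(-79) = 0]
GCD = 1 with t = 27, so 41*(27) ≡ 1 (mod 79)
Inverse = 27 mod 79 = 27
Check: 41 * 27 = 1107 ≡ 1 (mod 79)

41^(-1) ≡ 27 (mod 79)


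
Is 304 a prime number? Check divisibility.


304 / 2 = 152 (exact division)
304 is NOT prime.

No, 304 is not prime


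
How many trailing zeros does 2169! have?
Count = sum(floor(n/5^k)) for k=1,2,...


floor(2169/5) = 433
floor(2169/25) = 86
floor(2169/125) = 17
floor(2169/625) = 3
Total = 539

539 trailing zeros


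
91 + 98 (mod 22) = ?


91 + 98 = 189
189 mod 22 = 13


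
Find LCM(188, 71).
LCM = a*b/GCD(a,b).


GCD(188, 71) = 1
LCM = 188*71/1 = 13348/1 = 13348

LCM = 13348


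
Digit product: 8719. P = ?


8 × 7 × 1 × 9 = 504


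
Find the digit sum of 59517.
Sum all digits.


5 + 9 + 5 + 1 + 7 = 27


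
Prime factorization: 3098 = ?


3098 / 2 = 1549
1549 / 1549 = 1
3098 = 2 × 1549


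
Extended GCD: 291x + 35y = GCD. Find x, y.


Tabular extended Euclidean (each row: r = 291*s + 35*t):
r=291, s=1, t=0
r=35, s=0, t=1
q=8: r=11, s=1, t=-8   [291*(1) + 35*(-8) = 11]
q=3: r=2, s=-3, t=25   [291*(-3) + 35*(25) = 2]
q=5: r=1, s=16, t=-133   [291*(16) + 35*(-133) = 1]
q=2: r=0, s=-35, t=291   [291*(-35) + 35*(291) = 0]
GCD = 1; from the row with r=1: x=16, y=-133
Check: 291*(16) + 35*(-133) = 4656 - 4655 = 1

GCD = 1, x = 16, y = -133


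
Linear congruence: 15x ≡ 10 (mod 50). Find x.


GCD(15, 50) = 5 divides 10
Divide: 3x ≡ 2 (mod 10)
x ≡ 4 (mod 10)


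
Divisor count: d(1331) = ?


1331 = 11^3
d(1331) = (3+1) = 4

4 divisors


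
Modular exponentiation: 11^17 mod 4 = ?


11^1 mod 4 = 3
11^2 mod 4 = 1
11^3 mod 4 = 3
11^4 mod 4 = 1
11^5 mod 4 = 3
11^6 mod 4 = 1
11^7 mod 4 = 3
11^8 mod 4 = 1
11^9 mod 4 = 3
11^10 mod 4 = 1
11^11 mod 4 = 3
11^12 mod 4 = 1
11^13 mod 4 = 3
11^14 mod 4 = 1
11^15 mod 4 = 3
11^16 mod 4 = 1
11^17 mod 4 = 3


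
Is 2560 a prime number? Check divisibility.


2560 / 2 = 1280 (exact division)
2560 is NOT prime.

No, 2560 is not prime


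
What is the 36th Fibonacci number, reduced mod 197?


F(k) mod 197 for k=1..36:
1, 1, 2, 3, 5, 8, 13, 21, 34, 55, 89, 144, 36, 180, 19, 2, 21, 23, 44, 67, 111, 178, 92, 73, 165, 41, 9, 50, 59, 109, 168, 80, 51, 131, 182, 116
F(36) mod 197 = 116


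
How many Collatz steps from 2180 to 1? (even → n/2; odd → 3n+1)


2180 → 1090 → 545 → 1636 → 818 → 409 → 1228 → 614 → 307 → 922 → 461 → 1384 → 692 → 346 → 173 → 520 → 260 → 130 → 65 → 196 → 98 → 49 → 148 → 74 → 37 → 112 → 56 → 28 → 14 → 7 → 22 → 11 → 34 → 17 → 52 → 26 → 13 → 40 → 20 → 10 → 5 → 16 → 8 → 4 → 2 → 1
Total steps = 45

45 steps
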